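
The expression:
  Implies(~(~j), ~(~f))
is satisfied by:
  {f: True, j: False}
  {j: False, f: False}
  {j: True, f: True}


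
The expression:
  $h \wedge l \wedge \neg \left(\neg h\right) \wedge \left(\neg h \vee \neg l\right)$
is never true.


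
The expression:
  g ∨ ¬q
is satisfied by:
  {g: True, q: False}
  {q: False, g: False}
  {q: True, g: True}


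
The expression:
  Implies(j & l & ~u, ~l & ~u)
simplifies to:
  u | ~j | ~l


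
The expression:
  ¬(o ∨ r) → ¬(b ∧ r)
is always true.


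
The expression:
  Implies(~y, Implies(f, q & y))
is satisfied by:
  {y: True, f: False}
  {f: False, y: False}
  {f: True, y: True}


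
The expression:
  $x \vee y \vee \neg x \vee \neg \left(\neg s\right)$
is always true.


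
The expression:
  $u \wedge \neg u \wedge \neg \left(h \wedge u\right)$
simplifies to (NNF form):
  $\text{False}$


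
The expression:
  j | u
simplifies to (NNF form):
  j | u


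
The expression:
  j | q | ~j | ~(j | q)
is always true.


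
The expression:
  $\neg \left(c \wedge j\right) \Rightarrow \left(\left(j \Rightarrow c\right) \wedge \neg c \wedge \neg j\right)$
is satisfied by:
  {j: False, c: False}
  {c: True, j: True}


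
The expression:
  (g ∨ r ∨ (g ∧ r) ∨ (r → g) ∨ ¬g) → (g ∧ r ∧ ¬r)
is never true.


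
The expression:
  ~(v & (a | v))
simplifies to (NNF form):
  ~v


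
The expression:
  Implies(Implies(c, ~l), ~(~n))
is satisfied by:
  {n: True, l: True, c: True}
  {n: True, l: True, c: False}
  {n: True, c: True, l: False}
  {n: True, c: False, l: False}
  {l: True, c: True, n: False}


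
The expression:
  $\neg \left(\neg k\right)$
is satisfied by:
  {k: True}


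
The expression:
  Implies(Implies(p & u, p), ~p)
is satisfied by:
  {p: False}


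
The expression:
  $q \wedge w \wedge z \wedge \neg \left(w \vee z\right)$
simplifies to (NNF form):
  $\text{False}$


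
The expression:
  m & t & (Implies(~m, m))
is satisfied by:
  {t: True, m: True}


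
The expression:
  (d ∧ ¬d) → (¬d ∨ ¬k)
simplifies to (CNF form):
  True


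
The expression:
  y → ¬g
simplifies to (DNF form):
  ¬g ∨ ¬y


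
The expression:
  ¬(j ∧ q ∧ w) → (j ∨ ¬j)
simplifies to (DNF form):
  True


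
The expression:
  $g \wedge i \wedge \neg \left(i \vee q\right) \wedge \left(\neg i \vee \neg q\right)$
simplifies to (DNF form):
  $\text{False}$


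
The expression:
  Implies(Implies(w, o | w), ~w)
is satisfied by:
  {w: False}


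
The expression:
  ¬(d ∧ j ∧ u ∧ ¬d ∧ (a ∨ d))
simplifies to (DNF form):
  True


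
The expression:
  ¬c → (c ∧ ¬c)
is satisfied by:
  {c: True}


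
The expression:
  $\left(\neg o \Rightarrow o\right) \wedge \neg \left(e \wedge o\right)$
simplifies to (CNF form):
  $o \wedge \neg e$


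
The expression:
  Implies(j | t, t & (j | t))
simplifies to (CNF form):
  t | ~j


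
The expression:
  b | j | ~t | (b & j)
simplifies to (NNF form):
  b | j | ~t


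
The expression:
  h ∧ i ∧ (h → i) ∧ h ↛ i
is never true.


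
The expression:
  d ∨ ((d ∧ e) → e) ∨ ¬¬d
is always true.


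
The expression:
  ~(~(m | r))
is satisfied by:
  {r: True, m: True}
  {r: True, m: False}
  {m: True, r: False}


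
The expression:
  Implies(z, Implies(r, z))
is always true.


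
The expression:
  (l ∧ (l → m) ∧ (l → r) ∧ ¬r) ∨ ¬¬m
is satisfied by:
  {m: True}


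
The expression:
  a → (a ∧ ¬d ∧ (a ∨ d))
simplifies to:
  ¬a ∨ ¬d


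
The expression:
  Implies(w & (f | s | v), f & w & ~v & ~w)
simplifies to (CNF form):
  (~f | ~w) & (~s | ~w) & (~v | ~w)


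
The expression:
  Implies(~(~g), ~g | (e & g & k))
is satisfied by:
  {e: True, k: True, g: False}
  {e: True, k: False, g: False}
  {k: True, e: False, g: False}
  {e: False, k: False, g: False}
  {e: True, g: True, k: True}


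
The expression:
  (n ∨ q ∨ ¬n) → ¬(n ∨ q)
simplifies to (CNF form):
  ¬n ∧ ¬q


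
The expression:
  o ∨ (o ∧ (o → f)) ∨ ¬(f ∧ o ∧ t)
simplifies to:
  True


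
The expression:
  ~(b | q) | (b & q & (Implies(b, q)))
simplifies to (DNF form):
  (b & q) | (~b & ~q)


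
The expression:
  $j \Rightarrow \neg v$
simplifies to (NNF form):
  $\neg j \vee \neg v$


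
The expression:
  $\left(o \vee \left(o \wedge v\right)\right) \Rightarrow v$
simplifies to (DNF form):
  $v \vee \neg o$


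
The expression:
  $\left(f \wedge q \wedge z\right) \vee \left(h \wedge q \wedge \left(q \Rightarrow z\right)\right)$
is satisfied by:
  {z: True, q: True, h: True, f: True}
  {z: True, q: True, h: True, f: False}
  {z: True, q: True, f: True, h: False}


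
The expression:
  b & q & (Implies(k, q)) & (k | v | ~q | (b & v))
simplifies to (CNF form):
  b & q & (k | v)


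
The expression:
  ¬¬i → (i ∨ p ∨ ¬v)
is always true.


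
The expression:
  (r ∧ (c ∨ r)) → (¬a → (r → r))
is always true.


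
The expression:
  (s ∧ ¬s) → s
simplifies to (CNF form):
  True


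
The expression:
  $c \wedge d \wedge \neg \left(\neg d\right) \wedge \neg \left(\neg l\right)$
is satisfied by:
  {c: True, d: True, l: True}


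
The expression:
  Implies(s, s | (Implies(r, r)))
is always true.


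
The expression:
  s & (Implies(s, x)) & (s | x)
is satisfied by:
  {s: True, x: True}


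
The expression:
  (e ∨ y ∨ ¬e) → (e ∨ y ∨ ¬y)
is always true.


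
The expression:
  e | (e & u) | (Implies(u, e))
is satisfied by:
  {e: True, u: False}
  {u: False, e: False}
  {u: True, e: True}


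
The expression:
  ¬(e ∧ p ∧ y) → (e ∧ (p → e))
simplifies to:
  e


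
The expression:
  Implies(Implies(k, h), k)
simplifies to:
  k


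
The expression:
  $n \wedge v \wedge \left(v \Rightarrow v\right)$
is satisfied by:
  {n: True, v: True}


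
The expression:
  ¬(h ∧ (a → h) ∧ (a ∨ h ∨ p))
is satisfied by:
  {h: False}


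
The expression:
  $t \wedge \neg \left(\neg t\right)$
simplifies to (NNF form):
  $t$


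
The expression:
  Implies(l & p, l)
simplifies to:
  True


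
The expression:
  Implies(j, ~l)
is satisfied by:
  {l: False, j: False}
  {j: True, l: False}
  {l: True, j: False}


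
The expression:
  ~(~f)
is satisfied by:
  {f: True}


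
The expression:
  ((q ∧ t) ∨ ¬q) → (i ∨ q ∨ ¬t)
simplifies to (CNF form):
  i ∨ q ∨ ¬t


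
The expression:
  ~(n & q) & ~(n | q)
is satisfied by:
  {n: False, q: False}


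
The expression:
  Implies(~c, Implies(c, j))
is always true.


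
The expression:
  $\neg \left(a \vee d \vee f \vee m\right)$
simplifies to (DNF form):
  $\neg a \wedge \neg d \wedge \neg f \wedge \neg m$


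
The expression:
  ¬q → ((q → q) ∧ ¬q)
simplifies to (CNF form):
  True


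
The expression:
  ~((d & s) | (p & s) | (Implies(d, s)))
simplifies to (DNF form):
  d & ~s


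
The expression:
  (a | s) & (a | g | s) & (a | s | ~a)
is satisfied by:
  {a: True, s: True}
  {a: True, s: False}
  {s: True, a: False}


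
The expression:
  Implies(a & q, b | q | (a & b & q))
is always true.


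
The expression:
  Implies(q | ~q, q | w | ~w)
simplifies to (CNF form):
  True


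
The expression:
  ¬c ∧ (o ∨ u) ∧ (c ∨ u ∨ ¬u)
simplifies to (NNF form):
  ¬c ∧ (o ∨ u)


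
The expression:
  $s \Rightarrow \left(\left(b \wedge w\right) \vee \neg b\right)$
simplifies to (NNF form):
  $w \vee \neg b \vee \neg s$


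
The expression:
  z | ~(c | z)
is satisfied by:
  {z: True, c: False}
  {c: False, z: False}
  {c: True, z: True}


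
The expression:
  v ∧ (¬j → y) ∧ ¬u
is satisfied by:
  {y: True, j: True, v: True, u: False}
  {y: True, v: True, u: False, j: False}
  {j: True, v: True, u: False, y: False}


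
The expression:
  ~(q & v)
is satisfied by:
  {v: False, q: False}
  {q: True, v: False}
  {v: True, q: False}


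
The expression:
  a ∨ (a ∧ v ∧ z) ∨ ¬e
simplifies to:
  a ∨ ¬e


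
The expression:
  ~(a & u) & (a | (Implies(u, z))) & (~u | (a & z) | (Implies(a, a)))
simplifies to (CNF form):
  (z | ~u) & (~a | ~u)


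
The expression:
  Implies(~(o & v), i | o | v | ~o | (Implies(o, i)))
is always true.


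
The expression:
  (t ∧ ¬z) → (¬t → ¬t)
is always true.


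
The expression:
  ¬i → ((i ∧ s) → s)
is always true.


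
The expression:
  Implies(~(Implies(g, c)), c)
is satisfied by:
  {c: True, g: False}
  {g: False, c: False}
  {g: True, c: True}


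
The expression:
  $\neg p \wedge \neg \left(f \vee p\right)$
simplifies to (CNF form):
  $\neg f \wedge \neg p$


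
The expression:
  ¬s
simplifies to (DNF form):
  ¬s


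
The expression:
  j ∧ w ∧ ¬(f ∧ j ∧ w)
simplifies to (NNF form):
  j ∧ w ∧ ¬f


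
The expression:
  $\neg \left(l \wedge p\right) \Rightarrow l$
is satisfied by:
  {l: True}


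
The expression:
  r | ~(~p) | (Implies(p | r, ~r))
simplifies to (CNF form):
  True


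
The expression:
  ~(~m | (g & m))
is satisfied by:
  {m: True, g: False}


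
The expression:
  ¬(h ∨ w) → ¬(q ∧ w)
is always true.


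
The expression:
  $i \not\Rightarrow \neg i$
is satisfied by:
  {i: True}


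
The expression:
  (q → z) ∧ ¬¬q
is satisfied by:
  {z: True, q: True}


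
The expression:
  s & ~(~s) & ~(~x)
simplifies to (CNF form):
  s & x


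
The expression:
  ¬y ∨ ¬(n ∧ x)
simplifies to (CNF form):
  ¬n ∨ ¬x ∨ ¬y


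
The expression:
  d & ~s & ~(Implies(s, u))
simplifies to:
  False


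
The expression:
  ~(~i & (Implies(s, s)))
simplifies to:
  i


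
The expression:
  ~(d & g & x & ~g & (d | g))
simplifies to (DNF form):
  True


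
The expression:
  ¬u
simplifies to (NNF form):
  ¬u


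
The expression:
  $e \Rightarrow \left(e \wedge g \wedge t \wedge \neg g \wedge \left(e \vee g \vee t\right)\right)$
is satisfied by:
  {e: False}


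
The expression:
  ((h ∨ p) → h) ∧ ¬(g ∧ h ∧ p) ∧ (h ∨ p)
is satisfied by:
  {h: True, p: False, g: False}
  {h: True, g: True, p: False}
  {h: True, p: True, g: False}


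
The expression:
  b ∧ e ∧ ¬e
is never true.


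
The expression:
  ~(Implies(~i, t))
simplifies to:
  ~i & ~t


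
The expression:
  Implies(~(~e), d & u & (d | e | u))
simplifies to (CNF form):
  (d | ~e) & (u | ~e)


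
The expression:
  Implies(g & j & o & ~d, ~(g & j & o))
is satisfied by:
  {d: True, g: False, o: False, j: False}
  {d: False, g: False, o: False, j: False}
  {j: True, d: True, g: False, o: False}
  {j: True, d: False, g: False, o: False}
  {d: True, o: True, j: False, g: False}
  {o: True, j: False, g: False, d: False}
  {j: True, o: True, d: True, g: False}
  {j: True, o: True, d: False, g: False}
  {d: True, g: True, j: False, o: False}
  {g: True, j: False, o: False, d: False}
  {d: True, j: True, g: True, o: False}
  {j: True, g: True, d: False, o: False}
  {d: True, o: True, g: True, j: False}
  {o: True, g: True, j: False, d: False}
  {j: True, o: True, g: True, d: True}


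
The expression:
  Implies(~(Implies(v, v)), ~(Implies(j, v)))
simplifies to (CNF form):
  True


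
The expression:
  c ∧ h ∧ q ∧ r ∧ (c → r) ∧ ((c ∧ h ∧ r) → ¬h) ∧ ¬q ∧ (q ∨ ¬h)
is never true.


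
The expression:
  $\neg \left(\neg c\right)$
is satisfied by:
  {c: True}


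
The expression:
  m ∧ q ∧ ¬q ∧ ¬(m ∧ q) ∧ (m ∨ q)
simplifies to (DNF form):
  False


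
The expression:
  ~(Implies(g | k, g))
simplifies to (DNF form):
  k & ~g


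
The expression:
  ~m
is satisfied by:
  {m: False}


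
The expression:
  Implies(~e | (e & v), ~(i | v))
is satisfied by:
  {e: True, v: False, i: False}
  {v: False, i: False, e: False}
  {i: True, e: True, v: False}


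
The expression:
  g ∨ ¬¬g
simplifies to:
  g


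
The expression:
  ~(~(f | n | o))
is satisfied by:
  {n: True, o: True, f: True}
  {n: True, o: True, f: False}
  {n: True, f: True, o: False}
  {n: True, f: False, o: False}
  {o: True, f: True, n: False}
  {o: True, f: False, n: False}
  {f: True, o: False, n: False}


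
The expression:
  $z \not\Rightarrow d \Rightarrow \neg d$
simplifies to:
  $\text{True}$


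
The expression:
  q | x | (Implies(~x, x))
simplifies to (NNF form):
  q | x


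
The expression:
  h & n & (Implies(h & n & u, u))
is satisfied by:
  {h: True, n: True}


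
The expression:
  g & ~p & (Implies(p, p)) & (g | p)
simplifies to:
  g & ~p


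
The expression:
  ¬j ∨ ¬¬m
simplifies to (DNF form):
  m ∨ ¬j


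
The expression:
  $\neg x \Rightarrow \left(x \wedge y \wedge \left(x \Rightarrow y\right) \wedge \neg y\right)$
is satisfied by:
  {x: True}


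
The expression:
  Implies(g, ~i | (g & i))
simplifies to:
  True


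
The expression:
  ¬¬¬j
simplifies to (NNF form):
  ¬j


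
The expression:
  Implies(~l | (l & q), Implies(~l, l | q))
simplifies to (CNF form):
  l | q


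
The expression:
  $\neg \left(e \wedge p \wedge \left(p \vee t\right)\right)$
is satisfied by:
  {p: False, e: False}
  {e: True, p: False}
  {p: True, e: False}


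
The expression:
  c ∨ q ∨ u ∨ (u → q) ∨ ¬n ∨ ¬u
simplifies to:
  True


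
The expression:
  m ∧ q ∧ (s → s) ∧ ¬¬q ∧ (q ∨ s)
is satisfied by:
  {m: True, q: True}


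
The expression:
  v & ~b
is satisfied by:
  {v: True, b: False}


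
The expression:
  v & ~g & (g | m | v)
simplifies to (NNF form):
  v & ~g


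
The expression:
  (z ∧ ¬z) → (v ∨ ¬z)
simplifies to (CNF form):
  True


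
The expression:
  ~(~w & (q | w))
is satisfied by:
  {w: True, q: False}
  {q: False, w: False}
  {q: True, w: True}


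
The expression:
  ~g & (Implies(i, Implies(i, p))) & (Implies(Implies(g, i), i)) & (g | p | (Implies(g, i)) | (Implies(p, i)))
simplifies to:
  i & p & ~g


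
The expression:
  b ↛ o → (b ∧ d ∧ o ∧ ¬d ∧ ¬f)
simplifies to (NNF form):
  o ∨ ¬b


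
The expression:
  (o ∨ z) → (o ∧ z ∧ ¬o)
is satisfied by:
  {o: False, z: False}


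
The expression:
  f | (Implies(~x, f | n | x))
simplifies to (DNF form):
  f | n | x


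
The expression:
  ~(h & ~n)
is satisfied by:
  {n: True, h: False}
  {h: False, n: False}
  {h: True, n: True}


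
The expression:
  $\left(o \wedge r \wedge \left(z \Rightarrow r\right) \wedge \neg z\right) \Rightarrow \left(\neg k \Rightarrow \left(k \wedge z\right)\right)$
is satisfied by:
  {k: True, z: True, o: False, r: False}
  {k: True, o: False, z: False, r: False}
  {z: True, k: False, o: False, r: False}
  {k: False, o: False, z: False, r: False}
  {r: True, k: True, z: True, o: False}
  {r: True, k: True, o: False, z: False}
  {r: True, z: True, k: False, o: False}
  {r: True, k: False, o: False, z: False}
  {k: True, o: True, z: True, r: False}
  {k: True, o: True, r: False, z: False}
  {o: True, z: True, r: False, k: False}
  {o: True, r: False, z: False, k: False}
  {k: True, o: True, r: True, z: True}
  {k: True, o: True, r: True, z: False}
  {o: True, r: True, z: True, k: False}


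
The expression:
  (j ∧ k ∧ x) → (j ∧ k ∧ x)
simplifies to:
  True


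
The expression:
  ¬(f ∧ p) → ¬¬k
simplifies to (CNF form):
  (f ∨ k) ∧ (k ∨ p)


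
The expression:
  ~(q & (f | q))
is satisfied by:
  {q: False}


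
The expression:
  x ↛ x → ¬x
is always true.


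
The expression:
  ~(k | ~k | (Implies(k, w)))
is never true.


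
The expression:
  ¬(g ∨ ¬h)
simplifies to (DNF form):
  h ∧ ¬g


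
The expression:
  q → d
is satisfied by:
  {d: True, q: False}
  {q: False, d: False}
  {q: True, d: True}


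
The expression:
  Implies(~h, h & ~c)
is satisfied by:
  {h: True}


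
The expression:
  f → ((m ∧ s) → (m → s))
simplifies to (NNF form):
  True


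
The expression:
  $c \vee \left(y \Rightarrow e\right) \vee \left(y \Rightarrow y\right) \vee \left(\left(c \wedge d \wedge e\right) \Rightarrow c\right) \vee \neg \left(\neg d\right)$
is always true.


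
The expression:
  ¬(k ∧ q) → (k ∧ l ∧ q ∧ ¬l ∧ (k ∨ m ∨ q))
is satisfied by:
  {q: True, k: True}


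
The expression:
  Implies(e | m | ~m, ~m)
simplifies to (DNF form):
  ~m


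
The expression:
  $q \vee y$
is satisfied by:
  {y: True, q: True}
  {y: True, q: False}
  {q: True, y: False}


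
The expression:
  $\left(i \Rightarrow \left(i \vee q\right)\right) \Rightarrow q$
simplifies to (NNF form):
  $q$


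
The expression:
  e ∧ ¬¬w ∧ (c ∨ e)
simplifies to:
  e ∧ w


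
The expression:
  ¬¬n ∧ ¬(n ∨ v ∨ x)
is never true.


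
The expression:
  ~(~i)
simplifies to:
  i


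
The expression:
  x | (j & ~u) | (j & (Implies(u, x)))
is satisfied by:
  {x: True, j: True, u: False}
  {x: True, u: False, j: False}
  {x: True, j: True, u: True}
  {x: True, u: True, j: False}
  {j: True, u: False, x: False}


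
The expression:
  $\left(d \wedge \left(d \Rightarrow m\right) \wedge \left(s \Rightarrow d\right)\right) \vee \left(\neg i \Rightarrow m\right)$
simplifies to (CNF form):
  $i \vee m$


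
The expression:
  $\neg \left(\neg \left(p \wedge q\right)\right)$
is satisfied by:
  {p: True, q: True}


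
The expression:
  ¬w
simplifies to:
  ¬w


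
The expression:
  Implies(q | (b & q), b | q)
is always true.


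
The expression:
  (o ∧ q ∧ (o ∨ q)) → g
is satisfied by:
  {g: True, q: False, o: False}
  {g: False, q: False, o: False}
  {o: True, g: True, q: False}
  {o: True, g: False, q: False}
  {q: True, g: True, o: False}
  {q: True, g: False, o: False}
  {q: True, o: True, g: True}


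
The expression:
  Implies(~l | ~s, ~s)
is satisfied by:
  {l: True, s: False}
  {s: False, l: False}
  {s: True, l: True}


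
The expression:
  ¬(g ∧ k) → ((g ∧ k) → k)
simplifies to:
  True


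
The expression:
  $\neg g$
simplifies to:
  $\neg g$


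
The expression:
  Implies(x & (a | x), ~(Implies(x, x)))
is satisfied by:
  {x: False}


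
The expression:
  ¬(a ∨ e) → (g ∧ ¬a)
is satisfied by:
  {a: True, e: True, g: True}
  {a: True, e: True, g: False}
  {a: True, g: True, e: False}
  {a: True, g: False, e: False}
  {e: True, g: True, a: False}
  {e: True, g: False, a: False}
  {g: True, e: False, a: False}


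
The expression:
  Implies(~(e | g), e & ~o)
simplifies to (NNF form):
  e | g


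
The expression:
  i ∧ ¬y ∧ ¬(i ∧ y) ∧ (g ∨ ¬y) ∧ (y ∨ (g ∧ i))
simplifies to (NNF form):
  g ∧ i ∧ ¬y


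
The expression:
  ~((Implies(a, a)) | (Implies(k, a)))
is never true.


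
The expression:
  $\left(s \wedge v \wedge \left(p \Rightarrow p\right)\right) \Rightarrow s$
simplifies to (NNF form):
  $\text{True}$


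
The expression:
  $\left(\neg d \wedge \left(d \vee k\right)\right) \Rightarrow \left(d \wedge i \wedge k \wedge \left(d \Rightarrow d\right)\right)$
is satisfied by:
  {d: True, k: False}
  {k: False, d: False}
  {k: True, d: True}


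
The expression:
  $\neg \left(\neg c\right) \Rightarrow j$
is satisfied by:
  {j: True, c: False}
  {c: False, j: False}
  {c: True, j: True}


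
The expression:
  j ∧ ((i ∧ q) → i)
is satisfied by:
  {j: True}


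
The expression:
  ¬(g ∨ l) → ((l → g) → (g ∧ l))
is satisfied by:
  {l: True, g: True}
  {l: True, g: False}
  {g: True, l: False}


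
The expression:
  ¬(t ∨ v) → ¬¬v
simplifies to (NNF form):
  t ∨ v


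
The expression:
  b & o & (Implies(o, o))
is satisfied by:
  {b: True, o: True}


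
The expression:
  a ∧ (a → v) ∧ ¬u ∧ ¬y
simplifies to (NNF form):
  a ∧ v ∧ ¬u ∧ ¬y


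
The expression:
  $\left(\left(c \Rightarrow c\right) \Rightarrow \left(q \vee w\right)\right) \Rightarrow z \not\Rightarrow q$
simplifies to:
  $\neg q \wedge \left(z \vee \neg w\right)$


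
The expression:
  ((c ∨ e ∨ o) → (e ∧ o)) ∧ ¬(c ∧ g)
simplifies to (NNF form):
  (e ∨ ¬c) ∧ (e ∨ ¬o) ∧ (o ∨ ¬e) ∧ (¬c ∨ ¬g)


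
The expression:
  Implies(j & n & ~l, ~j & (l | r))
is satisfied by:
  {l: True, n: False, j: False}
  {l: False, n: False, j: False}
  {j: True, l: True, n: False}
  {j: True, l: False, n: False}
  {n: True, l: True, j: False}
  {n: True, l: False, j: False}
  {n: True, j: True, l: True}


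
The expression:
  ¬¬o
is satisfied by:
  {o: True}


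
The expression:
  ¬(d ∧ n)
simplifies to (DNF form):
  ¬d ∨ ¬n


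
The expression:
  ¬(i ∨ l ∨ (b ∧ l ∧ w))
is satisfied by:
  {i: False, l: False}


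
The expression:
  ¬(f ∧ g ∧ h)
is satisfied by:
  {h: False, g: False, f: False}
  {f: True, h: False, g: False}
  {g: True, h: False, f: False}
  {f: True, g: True, h: False}
  {h: True, f: False, g: False}
  {f: True, h: True, g: False}
  {g: True, h: True, f: False}


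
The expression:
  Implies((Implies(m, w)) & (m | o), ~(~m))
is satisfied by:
  {m: True, o: False}
  {o: False, m: False}
  {o: True, m: True}


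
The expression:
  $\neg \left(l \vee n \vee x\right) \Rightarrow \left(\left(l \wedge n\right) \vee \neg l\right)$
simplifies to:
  $\text{True}$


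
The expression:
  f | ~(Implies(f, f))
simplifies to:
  f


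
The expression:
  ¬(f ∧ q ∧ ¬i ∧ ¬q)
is always true.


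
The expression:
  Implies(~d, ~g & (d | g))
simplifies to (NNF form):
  d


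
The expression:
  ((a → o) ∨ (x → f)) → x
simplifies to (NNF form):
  x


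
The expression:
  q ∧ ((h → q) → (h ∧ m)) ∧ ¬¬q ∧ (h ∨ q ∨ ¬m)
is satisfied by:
  {h: True, m: True, q: True}


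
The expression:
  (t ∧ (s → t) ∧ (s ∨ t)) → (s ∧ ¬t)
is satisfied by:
  {t: False}


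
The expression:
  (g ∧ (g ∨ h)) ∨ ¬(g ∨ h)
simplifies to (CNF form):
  g ∨ ¬h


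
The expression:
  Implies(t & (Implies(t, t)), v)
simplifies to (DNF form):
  v | ~t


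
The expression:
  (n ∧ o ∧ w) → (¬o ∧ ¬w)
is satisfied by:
  {w: False, o: False, n: False}
  {n: True, w: False, o: False}
  {o: True, w: False, n: False}
  {n: True, o: True, w: False}
  {w: True, n: False, o: False}
  {n: True, w: True, o: False}
  {o: True, w: True, n: False}


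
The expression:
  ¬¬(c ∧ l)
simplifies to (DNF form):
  c ∧ l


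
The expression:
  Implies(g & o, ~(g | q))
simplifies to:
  ~g | ~o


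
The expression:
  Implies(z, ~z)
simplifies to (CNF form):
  ~z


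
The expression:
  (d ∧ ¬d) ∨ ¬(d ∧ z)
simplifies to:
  ¬d ∨ ¬z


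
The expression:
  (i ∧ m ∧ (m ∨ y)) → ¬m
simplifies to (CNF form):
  ¬i ∨ ¬m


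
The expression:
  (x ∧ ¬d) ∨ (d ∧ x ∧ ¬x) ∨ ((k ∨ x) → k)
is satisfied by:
  {k: True, x: False, d: False}
  {k: False, x: False, d: False}
  {d: True, k: True, x: False}
  {d: True, k: False, x: False}
  {x: True, k: True, d: False}
  {x: True, k: False, d: False}
  {x: True, d: True, k: True}


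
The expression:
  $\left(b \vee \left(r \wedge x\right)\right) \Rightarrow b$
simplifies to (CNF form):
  $b \vee \neg r \vee \neg x$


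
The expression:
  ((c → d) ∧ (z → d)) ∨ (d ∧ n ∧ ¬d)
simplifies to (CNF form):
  (d ∨ ¬c) ∧ (d ∨ ¬z)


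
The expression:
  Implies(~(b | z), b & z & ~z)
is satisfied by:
  {b: True, z: True}
  {b: True, z: False}
  {z: True, b: False}


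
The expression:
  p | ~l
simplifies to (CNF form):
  p | ~l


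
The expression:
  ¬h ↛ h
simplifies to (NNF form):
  ¬h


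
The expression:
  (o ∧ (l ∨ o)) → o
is always true.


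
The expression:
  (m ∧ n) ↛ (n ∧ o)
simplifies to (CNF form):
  m ∧ n ∧ ¬o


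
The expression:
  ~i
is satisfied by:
  {i: False}


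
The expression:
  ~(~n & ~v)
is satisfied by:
  {n: True, v: True}
  {n: True, v: False}
  {v: True, n: False}


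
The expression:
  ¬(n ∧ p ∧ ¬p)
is always true.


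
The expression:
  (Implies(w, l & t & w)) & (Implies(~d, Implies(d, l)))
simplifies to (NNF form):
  ~w | (l & t)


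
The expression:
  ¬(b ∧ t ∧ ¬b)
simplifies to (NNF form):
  True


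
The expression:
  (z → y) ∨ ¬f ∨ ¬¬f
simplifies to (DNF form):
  True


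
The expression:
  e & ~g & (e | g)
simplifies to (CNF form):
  e & ~g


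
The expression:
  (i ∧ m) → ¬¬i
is always true.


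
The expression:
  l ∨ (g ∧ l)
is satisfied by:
  {l: True}


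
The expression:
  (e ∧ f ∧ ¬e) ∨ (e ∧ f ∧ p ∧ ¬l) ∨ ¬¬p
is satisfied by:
  {p: True}


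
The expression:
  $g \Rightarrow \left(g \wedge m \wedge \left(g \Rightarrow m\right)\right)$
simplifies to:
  $m \vee \neg g$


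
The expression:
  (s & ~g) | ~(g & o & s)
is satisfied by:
  {s: False, o: False, g: False}
  {g: True, s: False, o: False}
  {o: True, s: False, g: False}
  {g: True, o: True, s: False}
  {s: True, g: False, o: False}
  {g: True, s: True, o: False}
  {o: True, s: True, g: False}


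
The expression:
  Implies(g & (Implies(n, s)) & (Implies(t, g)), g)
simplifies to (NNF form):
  True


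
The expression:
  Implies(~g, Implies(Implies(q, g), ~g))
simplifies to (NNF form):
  True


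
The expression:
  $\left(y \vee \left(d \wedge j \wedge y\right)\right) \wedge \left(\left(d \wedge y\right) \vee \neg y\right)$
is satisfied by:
  {d: True, y: True}


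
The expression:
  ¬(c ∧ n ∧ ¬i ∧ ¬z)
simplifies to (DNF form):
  i ∨ z ∨ ¬c ∨ ¬n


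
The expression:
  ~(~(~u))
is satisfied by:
  {u: False}


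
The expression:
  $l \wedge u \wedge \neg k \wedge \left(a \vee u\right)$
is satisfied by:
  {u: True, l: True, k: False}


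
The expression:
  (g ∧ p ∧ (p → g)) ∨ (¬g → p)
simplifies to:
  g ∨ p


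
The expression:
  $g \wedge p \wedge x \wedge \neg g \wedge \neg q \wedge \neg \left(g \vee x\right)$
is never true.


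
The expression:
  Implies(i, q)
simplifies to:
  q | ~i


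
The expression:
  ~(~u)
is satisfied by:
  {u: True}


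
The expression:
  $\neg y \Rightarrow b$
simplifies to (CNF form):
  $b \vee y$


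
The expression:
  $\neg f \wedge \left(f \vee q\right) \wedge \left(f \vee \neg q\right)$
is never true.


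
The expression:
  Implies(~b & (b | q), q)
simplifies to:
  True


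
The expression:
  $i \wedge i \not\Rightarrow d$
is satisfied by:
  {i: True, d: False}


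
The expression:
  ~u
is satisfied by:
  {u: False}


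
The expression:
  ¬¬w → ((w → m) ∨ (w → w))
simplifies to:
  True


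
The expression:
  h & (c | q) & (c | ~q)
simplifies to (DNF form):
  c & h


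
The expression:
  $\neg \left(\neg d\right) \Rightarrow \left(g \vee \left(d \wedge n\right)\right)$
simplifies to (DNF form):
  $g \vee n \vee \neg d$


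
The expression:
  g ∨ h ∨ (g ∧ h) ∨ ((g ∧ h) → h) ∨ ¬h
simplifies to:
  True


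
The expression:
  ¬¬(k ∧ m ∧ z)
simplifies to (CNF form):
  k ∧ m ∧ z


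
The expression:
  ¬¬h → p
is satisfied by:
  {p: True, h: False}
  {h: False, p: False}
  {h: True, p: True}


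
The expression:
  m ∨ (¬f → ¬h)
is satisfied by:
  {m: True, f: True, h: False}
  {m: True, f: False, h: False}
  {f: True, m: False, h: False}
  {m: False, f: False, h: False}
  {h: True, m: True, f: True}
  {h: True, m: True, f: False}
  {h: True, f: True, m: False}


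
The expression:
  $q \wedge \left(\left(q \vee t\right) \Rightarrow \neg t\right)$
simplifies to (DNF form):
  $q \wedge \neg t$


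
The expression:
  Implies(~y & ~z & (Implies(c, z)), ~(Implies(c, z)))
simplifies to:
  c | y | z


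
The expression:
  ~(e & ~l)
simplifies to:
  l | ~e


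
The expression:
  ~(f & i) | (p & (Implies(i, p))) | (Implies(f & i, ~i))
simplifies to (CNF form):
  p | ~f | ~i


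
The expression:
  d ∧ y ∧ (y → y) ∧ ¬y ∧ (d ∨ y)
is never true.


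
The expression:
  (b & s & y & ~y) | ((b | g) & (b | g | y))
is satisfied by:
  {b: True, g: True}
  {b: True, g: False}
  {g: True, b: False}


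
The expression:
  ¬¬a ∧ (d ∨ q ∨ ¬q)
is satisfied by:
  {a: True}


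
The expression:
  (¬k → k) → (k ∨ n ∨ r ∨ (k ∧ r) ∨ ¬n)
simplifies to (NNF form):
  True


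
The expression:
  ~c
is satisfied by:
  {c: False}


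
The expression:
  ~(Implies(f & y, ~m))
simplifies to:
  f & m & y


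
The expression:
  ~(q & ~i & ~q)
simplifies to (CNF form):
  True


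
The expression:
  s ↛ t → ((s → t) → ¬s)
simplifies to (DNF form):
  True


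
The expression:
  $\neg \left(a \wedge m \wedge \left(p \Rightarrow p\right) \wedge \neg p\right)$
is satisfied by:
  {p: True, m: False, a: False}
  {m: False, a: False, p: False}
  {a: True, p: True, m: False}
  {a: True, m: False, p: False}
  {p: True, m: True, a: False}
  {m: True, p: False, a: False}
  {a: True, m: True, p: True}


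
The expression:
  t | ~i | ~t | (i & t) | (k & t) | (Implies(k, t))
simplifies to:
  True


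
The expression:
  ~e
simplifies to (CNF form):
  ~e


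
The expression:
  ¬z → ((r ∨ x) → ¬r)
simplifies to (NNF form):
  z ∨ ¬r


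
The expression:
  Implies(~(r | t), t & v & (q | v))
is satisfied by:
  {r: True, t: True}
  {r: True, t: False}
  {t: True, r: False}


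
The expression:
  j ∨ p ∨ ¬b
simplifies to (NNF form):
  j ∨ p ∨ ¬b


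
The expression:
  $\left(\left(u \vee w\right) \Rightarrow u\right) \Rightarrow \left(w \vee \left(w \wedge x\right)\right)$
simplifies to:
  $w$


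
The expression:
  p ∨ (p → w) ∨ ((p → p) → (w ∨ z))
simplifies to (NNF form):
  True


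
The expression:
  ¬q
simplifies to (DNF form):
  ¬q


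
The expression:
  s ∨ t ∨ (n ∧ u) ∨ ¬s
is always true.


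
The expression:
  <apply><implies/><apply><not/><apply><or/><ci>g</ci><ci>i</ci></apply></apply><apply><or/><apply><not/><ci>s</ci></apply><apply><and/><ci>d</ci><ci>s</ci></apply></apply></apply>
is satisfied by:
  {i: True, d: True, g: True, s: False}
  {i: True, d: True, s: False, g: False}
  {i: True, g: True, s: False, d: False}
  {i: True, s: False, g: False, d: False}
  {d: True, g: True, s: False, i: False}
  {d: True, s: False, g: False, i: False}
  {g: True, d: False, s: False, i: False}
  {d: False, s: False, g: False, i: False}
  {d: True, i: True, s: True, g: True}
  {d: True, i: True, s: True, g: False}
  {i: True, s: True, g: True, d: False}
  {i: True, s: True, d: False, g: False}
  {g: True, s: True, d: True, i: False}
  {s: True, d: True, i: False, g: False}
  {s: True, g: True, i: False, d: False}


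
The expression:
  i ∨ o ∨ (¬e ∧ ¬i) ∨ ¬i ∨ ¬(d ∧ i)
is always true.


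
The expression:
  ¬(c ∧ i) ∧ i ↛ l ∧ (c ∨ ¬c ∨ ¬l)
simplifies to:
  i ∧ ¬c ∧ ¬l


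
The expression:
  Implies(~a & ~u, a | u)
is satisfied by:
  {a: True, u: True}
  {a: True, u: False}
  {u: True, a: False}


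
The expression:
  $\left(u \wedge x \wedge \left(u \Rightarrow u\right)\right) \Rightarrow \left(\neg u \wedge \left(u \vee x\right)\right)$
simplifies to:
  $\neg u \vee \neg x$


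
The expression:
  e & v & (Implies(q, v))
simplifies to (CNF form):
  e & v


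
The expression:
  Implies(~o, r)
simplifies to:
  o | r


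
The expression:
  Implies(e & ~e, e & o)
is always true.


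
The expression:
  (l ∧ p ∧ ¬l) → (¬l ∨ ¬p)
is always true.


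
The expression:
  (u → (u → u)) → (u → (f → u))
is always true.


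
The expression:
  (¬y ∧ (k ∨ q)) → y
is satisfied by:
  {y: True, k: False, q: False}
  {y: True, q: True, k: False}
  {y: True, k: True, q: False}
  {y: True, q: True, k: True}
  {q: False, k: False, y: False}


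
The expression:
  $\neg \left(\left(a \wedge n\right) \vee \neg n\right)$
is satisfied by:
  {n: True, a: False}


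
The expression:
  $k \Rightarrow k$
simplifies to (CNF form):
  $\text{True}$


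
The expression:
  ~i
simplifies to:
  ~i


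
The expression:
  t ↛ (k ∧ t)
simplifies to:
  t ∧ ¬k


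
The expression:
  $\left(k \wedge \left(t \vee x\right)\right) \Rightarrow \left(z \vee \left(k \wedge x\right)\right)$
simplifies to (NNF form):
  $x \vee z \vee \neg k \vee \neg t$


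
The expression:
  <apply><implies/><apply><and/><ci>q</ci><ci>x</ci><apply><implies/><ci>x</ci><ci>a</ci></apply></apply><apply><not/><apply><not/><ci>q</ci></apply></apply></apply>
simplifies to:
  <true/>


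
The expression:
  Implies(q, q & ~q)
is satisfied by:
  {q: False}


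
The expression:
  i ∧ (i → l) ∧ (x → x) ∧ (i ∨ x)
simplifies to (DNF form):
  i ∧ l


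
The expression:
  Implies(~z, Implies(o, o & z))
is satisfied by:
  {z: True, o: False}
  {o: False, z: False}
  {o: True, z: True}


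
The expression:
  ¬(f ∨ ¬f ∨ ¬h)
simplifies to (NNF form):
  False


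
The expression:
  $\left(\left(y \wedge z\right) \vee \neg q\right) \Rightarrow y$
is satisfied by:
  {y: True, q: True}
  {y: True, q: False}
  {q: True, y: False}


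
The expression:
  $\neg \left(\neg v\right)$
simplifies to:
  $v$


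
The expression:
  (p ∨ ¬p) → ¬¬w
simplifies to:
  w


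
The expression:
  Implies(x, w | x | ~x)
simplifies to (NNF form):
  True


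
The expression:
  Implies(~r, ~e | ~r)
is always true.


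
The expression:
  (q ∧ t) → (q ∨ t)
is always true.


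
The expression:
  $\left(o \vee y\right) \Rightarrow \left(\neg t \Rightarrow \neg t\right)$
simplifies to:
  $\text{True}$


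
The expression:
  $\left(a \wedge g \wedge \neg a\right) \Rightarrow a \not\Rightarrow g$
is always true.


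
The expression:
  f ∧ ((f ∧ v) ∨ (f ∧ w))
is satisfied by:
  {v: True, w: True, f: True}
  {v: True, f: True, w: False}
  {w: True, f: True, v: False}


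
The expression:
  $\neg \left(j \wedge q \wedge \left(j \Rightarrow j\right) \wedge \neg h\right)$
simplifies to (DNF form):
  $h \vee \neg j \vee \neg q$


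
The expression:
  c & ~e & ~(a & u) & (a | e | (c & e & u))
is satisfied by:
  {a: True, c: True, u: False, e: False}


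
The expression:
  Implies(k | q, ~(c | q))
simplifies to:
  ~q & (~c | ~k)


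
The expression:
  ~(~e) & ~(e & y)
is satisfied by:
  {e: True, y: False}


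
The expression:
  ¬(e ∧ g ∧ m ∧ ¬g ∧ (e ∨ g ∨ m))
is always true.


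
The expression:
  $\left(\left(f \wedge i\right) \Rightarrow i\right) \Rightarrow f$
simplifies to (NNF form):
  $f$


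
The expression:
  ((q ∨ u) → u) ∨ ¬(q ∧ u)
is always true.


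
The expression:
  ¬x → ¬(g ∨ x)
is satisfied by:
  {x: True, g: False}
  {g: False, x: False}
  {g: True, x: True}


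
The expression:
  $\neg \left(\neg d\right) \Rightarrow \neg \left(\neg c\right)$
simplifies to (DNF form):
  $c \vee \neg d$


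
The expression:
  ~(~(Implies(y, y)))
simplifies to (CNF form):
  True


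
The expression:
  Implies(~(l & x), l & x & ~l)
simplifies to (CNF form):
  l & x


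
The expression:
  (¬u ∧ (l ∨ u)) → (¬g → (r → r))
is always true.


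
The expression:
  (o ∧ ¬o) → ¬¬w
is always true.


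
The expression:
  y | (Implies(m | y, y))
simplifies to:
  y | ~m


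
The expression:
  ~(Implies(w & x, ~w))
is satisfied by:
  {w: True, x: True}


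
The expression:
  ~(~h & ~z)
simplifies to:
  h | z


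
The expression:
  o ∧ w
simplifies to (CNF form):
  o ∧ w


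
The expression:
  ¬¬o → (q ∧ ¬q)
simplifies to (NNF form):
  ¬o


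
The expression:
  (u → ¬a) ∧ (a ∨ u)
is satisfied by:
  {u: True, a: False}
  {a: True, u: False}


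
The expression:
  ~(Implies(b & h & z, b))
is never true.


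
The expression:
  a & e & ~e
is never true.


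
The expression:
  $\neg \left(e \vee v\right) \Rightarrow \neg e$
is always true.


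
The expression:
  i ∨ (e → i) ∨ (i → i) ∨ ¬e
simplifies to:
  True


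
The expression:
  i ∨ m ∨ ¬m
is always true.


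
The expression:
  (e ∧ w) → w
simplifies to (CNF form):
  True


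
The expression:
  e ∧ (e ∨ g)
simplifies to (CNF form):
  e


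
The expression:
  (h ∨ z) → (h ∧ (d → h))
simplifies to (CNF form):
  h ∨ ¬z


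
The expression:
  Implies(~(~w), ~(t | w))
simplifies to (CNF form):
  ~w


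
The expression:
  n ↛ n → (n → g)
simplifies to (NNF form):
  True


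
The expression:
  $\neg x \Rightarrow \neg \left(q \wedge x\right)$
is always true.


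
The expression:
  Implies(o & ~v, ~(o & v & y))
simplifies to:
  True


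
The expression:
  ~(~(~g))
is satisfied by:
  {g: False}


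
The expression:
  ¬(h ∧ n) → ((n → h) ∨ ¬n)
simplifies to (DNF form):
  h ∨ ¬n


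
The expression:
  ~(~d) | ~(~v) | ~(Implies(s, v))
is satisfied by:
  {d: True, v: True, s: True}
  {d: True, v: True, s: False}
  {d: True, s: True, v: False}
  {d: True, s: False, v: False}
  {v: True, s: True, d: False}
  {v: True, s: False, d: False}
  {s: True, v: False, d: False}


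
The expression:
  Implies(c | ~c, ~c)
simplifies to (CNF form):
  ~c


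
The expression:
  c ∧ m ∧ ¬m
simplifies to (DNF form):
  False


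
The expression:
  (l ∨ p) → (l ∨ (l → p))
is always true.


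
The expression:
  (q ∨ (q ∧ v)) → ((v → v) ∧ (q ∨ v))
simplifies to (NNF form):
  True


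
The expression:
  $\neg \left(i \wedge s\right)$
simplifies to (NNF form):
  $\neg i \vee \neg s$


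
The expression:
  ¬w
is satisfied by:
  {w: False}


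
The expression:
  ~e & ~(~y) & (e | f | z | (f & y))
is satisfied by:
  {z: True, f: True, y: True, e: False}
  {z: True, y: True, e: False, f: False}
  {f: True, y: True, e: False, z: False}


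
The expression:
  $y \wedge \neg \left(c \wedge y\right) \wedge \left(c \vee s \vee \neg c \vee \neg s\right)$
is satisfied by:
  {y: True, c: False}


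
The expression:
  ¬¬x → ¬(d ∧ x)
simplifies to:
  ¬d ∨ ¬x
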